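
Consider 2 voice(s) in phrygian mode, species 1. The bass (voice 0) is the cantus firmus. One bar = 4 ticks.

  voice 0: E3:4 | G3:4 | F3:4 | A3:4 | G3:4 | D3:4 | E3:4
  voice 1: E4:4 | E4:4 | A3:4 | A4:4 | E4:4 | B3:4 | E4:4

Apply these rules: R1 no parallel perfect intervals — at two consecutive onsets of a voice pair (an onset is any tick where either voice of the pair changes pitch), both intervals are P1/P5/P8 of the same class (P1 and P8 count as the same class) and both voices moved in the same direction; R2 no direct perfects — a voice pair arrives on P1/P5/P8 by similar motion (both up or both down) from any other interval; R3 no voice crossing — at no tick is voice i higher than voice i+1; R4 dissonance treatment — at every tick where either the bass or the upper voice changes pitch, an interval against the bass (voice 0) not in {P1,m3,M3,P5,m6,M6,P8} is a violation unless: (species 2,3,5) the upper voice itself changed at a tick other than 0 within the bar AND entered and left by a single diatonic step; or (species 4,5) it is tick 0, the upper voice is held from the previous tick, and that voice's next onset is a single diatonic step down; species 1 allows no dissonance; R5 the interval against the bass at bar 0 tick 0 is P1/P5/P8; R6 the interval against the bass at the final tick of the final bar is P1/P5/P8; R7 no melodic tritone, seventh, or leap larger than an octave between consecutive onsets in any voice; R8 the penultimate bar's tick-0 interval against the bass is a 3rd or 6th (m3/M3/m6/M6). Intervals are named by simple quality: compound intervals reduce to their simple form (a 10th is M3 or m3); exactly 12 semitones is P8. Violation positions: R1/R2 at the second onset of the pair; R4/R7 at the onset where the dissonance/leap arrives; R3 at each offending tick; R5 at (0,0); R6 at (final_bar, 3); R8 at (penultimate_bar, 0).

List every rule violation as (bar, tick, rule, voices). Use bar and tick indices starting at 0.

bar 0: v0=E3 v1=E4 downbeat P8
bar 1: v0=G3 v1=E4 downbeat M6
bar 2: v0=F3 v1=A3 downbeat M3
bar 3: v0=A3 v1=A4 downbeat P8
bar 4: v0=G3 v1=E4 downbeat M6
bar 5: v0=D3 v1=B3 downbeat M6
bar 6: v0=E3 v1=E4 downbeat P8
  -> R2 @ bar 3 tick 0 v(0, 1): F3/A3 M3 -> A3/A4 P8 similar
  -> R2 @ bar 6 tick 0 v(0, 1): D3/B3 M6 -> E3/E4 P8 similar

(3, 0, R2, (0, 1))
(6, 0, R2, (0, 1))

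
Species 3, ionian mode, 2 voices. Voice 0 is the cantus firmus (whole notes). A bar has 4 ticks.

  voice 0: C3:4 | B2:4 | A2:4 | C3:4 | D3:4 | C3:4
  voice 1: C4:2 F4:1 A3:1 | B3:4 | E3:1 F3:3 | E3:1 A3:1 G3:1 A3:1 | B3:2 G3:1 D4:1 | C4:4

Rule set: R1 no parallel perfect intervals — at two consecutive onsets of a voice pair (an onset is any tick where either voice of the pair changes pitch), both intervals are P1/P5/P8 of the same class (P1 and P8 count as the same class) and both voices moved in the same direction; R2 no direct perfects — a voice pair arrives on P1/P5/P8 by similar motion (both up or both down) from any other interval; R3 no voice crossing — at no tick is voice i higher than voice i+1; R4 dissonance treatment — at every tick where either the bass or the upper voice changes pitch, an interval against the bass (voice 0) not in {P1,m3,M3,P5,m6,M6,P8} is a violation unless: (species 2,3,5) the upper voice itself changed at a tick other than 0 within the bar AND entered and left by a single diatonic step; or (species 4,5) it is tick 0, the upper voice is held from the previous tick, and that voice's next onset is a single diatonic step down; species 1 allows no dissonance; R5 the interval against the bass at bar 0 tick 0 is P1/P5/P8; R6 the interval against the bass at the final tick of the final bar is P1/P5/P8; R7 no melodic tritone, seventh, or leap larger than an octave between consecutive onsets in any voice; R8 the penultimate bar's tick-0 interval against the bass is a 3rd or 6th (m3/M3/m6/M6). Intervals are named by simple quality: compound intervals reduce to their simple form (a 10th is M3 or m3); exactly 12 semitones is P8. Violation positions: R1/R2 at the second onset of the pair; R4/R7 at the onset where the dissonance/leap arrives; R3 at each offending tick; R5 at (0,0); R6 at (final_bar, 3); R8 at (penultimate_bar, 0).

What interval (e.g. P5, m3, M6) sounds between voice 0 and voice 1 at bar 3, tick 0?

voice 0=C3 voice 1=E3 -> M3

M3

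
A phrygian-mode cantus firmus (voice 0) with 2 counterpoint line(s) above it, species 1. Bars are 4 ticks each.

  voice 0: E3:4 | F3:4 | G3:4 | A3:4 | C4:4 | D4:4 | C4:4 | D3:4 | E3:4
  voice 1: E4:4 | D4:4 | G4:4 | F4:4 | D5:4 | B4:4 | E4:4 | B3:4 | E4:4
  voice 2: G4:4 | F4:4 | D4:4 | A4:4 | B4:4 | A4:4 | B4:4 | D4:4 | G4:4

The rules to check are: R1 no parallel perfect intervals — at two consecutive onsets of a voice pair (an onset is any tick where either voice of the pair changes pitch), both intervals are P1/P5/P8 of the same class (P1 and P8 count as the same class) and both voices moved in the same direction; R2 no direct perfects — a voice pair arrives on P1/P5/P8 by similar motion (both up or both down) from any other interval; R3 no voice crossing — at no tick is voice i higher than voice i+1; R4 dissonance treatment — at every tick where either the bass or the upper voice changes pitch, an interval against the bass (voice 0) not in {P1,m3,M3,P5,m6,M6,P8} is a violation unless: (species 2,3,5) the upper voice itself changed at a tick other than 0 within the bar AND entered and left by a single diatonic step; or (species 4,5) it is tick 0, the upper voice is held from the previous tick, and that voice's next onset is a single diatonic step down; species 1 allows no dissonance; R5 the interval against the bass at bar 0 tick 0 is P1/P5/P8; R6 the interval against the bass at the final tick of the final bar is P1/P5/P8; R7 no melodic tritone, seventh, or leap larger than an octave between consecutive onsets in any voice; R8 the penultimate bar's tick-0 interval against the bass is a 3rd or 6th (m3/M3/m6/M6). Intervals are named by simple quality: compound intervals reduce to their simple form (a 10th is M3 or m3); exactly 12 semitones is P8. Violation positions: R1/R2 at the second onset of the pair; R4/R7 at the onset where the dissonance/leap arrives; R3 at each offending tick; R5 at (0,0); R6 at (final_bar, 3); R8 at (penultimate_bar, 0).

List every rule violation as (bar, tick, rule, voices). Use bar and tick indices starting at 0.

(0, 0, R5, (0, 2))
(2, 0, R2, (0, 1))
(2, 0, R3, (1, 2))
(2, 1, R3, (1, 2))
(2, 2, R3, (1, 2))
(2, 3, R3, (1, 2))
(3, 0, R2, (0, 2))
(4, 0, R3, (1, 2))
(4, 0, R4, (0, 1))
(4, 0, R4, (0, 2))
(4, 1, R3, (1, 2))
(4, 2, R3, (1, 2))
(4, 3, R3, (1, 2))
(5, 0, R3, (1, 2))
(5, 1, R3, (1, 2))
(5, 2, R3, (1, 2))
(5, 3, R3, (1, 2))
(6, 0, R4, (0, 2))
(7, 0, R2, (0, 2))
(7, 0, R7, (0,))
(7, 0, R8, (0, 2))
(8, 0, R2, (0, 1))
(8, 3, R6, (0, 2))

bar 0: v0=E3 v1=E4 v2=G4 downbeat m3
bar 1: v0=F3 v1=D4 v2=F4 downbeat P8
bar 2: v0=G3 v1=G4 v2=D4 downbeat P5
bar 3: v0=A3 v1=F4 v2=A4 downbeat P8
bar 4: v0=C4 v1=D5 v2=B4 downbeat M7
bar 5: v0=D4 v1=B4 v2=A4 downbeat P5
bar 6: v0=C4 v1=E4 v2=B4 downbeat M7
bar 7: v0=D3 v1=B3 v2=D4 downbeat P8
bar 8: v0=E3 v1=E4 v2=G4 downbeat m3
  -> R5 @ bar 0 tick 0 v(0, 2): opens on m3
  -> R2 @ bar 2 tick 0 v(0, 1): F3/D4 M6 -> G3/G4 P8 similar
  -> R3 @ bar 2 tick 0 v(1, 2): G4 above D4
  -> R3 @ bar 2 tick 1 v(1, 2): G4 above D4
  -> R3 @ bar 2 tick 2 v(1, 2): G4 above D4
  -> R3 @ bar 2 tick 3 v(1, 2): G4 above D4
  -> R2 @ bar 3 tick 0 v(0, 2): G3/D4 P5 -> A3/A4 P8 similar
  -> R3 @ bar 4 tick 0 v(1, 2): D5 above B4
  -> R4 @ bar 4 tick 0 v(0, 1): C4/D5 M2 untreated
  -> R4 @ bar 4 tick 0 v(0, 2): C4/B4 M7 untreated
  -> R3 @ bar 4 tick 1 v(1, 2): D5 above B4
  -> R3 @ bar 4 tick 2 v(1, 2): D5 above B4
  -> R3 @ bar 4 tick 3 v(1, 2): D5 above B4
  -> R3 @ bar 5 tick 0 v(1, 2): B4 above A4
  -> R3 @ bar 5 tick 1 v(1, 2): B4 above A4
  -> R3 @ bar 5 tick 2 v(1, 2): B4 above A4
  -> R3 @ bar 5 tick 3 v(1, 2): B4 above A4
  -> R4 @ bar 6 tick 0 v(0, 2): C4/B4 M7 untreated
  -> R2 @ bar 7 tick 0 v(0, 2): C4/B4 M7 -> D3/D4 P8 similar
  -> R7 @ bar 7 tick 0 v(0,): C4->D3 leap 10st
  -> R8 @ bar 7 tick 0 v(0, 2): penult P8 not 3rd/6th
  -> R2 @ bar 8 tick 0 v(0, 1): D3/B3 M6 -> E3/E4 P8 similar
  -> R6 @ bar 8 tick 3 v(0, 2): closes on m3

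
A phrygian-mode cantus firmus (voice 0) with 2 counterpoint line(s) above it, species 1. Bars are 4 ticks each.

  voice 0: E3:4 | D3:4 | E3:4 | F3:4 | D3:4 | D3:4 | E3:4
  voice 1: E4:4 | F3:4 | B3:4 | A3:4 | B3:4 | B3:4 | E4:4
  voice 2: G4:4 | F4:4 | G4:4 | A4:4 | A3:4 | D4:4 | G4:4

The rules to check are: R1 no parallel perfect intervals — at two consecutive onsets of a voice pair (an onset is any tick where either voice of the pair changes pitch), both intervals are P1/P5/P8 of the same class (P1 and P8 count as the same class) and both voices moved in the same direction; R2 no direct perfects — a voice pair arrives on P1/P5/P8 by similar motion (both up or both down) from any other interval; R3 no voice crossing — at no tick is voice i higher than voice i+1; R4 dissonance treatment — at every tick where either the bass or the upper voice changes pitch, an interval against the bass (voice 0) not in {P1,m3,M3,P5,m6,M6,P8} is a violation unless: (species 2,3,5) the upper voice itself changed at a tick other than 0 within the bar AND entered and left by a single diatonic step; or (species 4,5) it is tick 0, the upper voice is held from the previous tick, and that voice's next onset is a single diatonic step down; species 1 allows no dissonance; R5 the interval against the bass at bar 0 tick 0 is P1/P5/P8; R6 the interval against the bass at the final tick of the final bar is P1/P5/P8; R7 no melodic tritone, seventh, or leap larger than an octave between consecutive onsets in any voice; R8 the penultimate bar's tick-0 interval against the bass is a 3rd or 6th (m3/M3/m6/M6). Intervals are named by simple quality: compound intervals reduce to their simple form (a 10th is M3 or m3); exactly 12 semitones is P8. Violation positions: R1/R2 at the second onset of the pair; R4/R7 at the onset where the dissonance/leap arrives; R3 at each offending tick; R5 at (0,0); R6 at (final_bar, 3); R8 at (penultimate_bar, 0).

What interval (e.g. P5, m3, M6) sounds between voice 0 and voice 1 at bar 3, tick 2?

M3

voice 0=F3 voice 1=A3 -> M3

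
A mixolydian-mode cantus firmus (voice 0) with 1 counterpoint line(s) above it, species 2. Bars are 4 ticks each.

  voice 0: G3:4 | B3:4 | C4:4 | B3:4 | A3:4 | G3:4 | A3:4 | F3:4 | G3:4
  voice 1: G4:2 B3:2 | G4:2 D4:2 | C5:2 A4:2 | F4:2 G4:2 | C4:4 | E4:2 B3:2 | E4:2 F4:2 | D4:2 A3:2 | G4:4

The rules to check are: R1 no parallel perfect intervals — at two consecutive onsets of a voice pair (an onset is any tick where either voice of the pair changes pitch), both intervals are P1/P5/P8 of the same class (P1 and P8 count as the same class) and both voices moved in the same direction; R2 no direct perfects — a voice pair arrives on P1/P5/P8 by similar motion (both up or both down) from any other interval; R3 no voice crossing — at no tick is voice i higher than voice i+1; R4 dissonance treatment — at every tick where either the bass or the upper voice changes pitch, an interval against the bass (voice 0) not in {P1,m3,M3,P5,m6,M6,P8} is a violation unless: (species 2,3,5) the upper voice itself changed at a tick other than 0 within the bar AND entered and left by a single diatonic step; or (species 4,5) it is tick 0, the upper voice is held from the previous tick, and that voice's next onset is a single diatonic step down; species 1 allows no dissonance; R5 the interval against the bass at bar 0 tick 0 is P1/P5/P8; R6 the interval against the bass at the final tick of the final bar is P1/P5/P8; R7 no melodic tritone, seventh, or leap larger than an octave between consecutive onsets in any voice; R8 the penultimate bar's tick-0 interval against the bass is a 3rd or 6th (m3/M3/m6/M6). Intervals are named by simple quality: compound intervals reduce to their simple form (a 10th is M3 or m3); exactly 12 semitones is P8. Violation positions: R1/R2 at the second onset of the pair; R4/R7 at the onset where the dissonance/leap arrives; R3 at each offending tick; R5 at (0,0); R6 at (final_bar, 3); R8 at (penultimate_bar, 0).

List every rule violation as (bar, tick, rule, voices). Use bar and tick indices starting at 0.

bar 0: v0=G3 v1=G4 downbeat P8
bar 1: v0=B3 v1=G4 downbeat m6
bar 2: v0=C4 v1=C5 downbeat P8
bar 3: v0=B3 v1=F4 downbeat TT
bar 4: v0=A3 v1=C4 downbeat m3
bar 5: v0=G3 v1=E4 downbeat M6
bar 6: v0=A3 v1=E4 downbeat P5
bar 7: v0=F3 v1=D4 downbeat M6
bar 8: v0=G3 v1=G4 downbeat P8
  -> R2 @ bar 2 tick 0 v(0, 1): B3/D4 m3 -> C4/C5 P8 similar
  -> R7 @ bar 2 tick 0 v(1,): D4->C5 leap 10st
  -> R4 @ bar 3 tick 0 v(0, 1): B3/F4 TT untreated
  -> R2 @ bar 6 tick 0 v(0, 1): G3/B3 M3 -> A3/E4 P5 similar
  -> R2 @ bar 8 tick 0 v(0, 1): F3/A3 M3 -> G3/G4 P8 similar
  -> R7 @ bar 8 tick 0 v(1,): A3->G4 leap 10st

(2, 0, R2, (0, 1))
(2, 0, R7, (1,))
(3, 0, R4, (0, 1))
(6, 0, R2, (0, 1))
(8, 0, R2, (0, 1))
(8, 0, R7, (1,))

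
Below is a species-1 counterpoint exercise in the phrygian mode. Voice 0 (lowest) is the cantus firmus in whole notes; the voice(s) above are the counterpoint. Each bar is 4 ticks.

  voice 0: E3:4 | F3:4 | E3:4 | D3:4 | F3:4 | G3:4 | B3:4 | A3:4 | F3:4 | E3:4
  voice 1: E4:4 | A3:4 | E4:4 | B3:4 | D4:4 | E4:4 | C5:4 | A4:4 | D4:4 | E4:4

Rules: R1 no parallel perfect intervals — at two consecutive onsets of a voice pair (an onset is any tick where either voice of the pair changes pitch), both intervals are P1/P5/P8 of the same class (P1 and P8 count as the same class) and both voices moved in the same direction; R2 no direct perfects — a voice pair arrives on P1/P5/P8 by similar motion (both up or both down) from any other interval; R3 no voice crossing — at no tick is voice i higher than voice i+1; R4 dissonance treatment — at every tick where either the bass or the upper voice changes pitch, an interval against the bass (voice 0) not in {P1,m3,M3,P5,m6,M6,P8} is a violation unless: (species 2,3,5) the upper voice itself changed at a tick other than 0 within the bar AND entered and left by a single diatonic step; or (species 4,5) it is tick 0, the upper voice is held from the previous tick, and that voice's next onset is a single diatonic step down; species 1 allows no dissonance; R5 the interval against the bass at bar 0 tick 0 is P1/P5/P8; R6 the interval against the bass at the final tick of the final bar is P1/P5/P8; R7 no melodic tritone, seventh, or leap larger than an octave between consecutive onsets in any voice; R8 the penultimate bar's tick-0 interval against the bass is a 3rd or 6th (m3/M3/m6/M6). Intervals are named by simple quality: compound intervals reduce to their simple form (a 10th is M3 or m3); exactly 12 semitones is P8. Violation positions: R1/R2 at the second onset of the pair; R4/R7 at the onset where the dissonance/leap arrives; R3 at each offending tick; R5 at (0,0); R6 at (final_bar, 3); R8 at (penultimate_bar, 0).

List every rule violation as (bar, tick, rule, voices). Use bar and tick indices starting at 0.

bar 0: v0=E3 v1=E4 downbeat P8
bar 1: v0=F3 v1=A3 downbeat M3
bar 2: v0=E3 v1=E4 downbeat P8
bar 3: v0=D3 v1=B3 downbeat M6
bar 4: v0=F3 v1=D4 downbeat M6
bar 5: v0=G3 v1=E4 downbeat M6
bar 6: v0=B3 v1=C5 downbeat m2
bar 7: v0=A3 v1=A4 downbeat P8
bar 8: v0=F3 v1=D4 downbeat M6
bar 9: v0=E3 v1=E4 downbeat P8
  -> R4 @ bar 6 tick 0 v(0, 1): B3/C5 m2 untreated
  -> R2 @ bar 7 tick 0 v(0, 1): B3/C5 m2 -> A3/A4 P8 similar

(6, 0, R4, (0, 1))
(7, 0, R2, (0, 1))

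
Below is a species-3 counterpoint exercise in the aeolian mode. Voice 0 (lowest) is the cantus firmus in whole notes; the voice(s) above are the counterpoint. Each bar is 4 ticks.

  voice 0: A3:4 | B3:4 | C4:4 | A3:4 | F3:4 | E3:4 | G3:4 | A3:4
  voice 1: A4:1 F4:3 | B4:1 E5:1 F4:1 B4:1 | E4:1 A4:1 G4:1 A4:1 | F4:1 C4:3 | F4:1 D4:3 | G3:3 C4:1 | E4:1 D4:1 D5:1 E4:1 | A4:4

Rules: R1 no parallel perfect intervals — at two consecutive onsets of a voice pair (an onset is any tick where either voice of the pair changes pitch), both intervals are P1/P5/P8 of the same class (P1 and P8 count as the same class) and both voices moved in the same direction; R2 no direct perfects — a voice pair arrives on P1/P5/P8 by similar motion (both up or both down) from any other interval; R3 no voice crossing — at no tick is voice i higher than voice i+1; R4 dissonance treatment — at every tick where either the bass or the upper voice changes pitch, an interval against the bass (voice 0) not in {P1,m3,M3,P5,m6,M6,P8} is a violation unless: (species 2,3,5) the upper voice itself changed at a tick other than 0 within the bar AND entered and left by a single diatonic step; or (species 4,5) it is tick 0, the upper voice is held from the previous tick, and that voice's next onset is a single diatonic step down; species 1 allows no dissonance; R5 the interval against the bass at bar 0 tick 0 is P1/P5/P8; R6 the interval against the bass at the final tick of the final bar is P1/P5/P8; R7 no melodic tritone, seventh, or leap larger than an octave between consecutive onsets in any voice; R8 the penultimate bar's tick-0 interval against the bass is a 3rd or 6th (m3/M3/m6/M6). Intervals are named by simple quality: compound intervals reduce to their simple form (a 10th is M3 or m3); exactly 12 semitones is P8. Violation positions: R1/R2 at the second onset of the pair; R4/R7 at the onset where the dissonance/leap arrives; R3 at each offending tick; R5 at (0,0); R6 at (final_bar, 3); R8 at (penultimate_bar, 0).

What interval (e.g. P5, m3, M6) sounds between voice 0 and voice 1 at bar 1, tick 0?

voice 0=B3 voice 1=B4 -> P8

P8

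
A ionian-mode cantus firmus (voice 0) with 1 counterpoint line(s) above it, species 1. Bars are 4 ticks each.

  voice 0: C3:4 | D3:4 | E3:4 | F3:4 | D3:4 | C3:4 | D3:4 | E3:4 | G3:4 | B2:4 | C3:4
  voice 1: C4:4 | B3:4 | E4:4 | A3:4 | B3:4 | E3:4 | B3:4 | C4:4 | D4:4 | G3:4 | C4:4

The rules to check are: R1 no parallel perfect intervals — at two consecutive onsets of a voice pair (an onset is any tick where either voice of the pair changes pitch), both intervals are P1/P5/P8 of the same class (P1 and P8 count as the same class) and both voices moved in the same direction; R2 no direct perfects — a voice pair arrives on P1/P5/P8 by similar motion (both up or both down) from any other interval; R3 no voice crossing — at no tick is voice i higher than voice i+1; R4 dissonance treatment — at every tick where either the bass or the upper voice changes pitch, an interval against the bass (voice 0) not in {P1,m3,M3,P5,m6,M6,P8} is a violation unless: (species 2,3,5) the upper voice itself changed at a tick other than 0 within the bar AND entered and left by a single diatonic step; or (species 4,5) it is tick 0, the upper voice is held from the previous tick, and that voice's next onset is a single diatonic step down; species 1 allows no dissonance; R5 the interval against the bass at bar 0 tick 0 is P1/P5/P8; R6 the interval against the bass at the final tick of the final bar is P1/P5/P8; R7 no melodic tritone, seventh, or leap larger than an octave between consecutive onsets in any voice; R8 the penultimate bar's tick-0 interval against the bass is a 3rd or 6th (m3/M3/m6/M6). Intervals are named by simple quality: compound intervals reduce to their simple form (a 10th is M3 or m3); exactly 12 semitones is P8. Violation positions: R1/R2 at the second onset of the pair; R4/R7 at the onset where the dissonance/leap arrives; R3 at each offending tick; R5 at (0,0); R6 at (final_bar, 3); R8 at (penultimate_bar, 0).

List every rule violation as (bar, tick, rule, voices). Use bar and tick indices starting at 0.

(2, 0, R2, (0, 1))
(8, 0, R2, (0, 1))
(10, 0, R2, (0, 1))

bar 0: v0=C3 v1=C4 downbeat P8
bar 1: v0=D3 v1=B3 downbeat M6
bar 2: v0=E3 v1=E4 downbeat P8
bar 3: v0=F3 v1=A3 downbeat M3
bar 4: v0=D3 v1=B3 downbeat M6
bar 5: v0=C3 v1=E3 downbeat M3
bar 6: v0=D3 v1=B3 downbeat M6
bar 7: v0=E3 v1=C4 downbeat m6
bar 8: v0=G3 v1=D4 downbeat P5
bar 9: v0=B2 v1=G3 downbeat m6
bar 10: v0=C3 v1=C4 downbeat P8
  -> R2 @ bar 2 tick 0 v(0, 1): D3/B3 M6 -> E3/E4 P8 similar
  -> R2 @ bar 8 tick 0 v(0, 1): E3/C4 m6 -> G3/D4 P5 similar
  -> R2 @ bar 10 tick 0 v(0, 1): B2/G3 m6 -> C3/C4 P8 similar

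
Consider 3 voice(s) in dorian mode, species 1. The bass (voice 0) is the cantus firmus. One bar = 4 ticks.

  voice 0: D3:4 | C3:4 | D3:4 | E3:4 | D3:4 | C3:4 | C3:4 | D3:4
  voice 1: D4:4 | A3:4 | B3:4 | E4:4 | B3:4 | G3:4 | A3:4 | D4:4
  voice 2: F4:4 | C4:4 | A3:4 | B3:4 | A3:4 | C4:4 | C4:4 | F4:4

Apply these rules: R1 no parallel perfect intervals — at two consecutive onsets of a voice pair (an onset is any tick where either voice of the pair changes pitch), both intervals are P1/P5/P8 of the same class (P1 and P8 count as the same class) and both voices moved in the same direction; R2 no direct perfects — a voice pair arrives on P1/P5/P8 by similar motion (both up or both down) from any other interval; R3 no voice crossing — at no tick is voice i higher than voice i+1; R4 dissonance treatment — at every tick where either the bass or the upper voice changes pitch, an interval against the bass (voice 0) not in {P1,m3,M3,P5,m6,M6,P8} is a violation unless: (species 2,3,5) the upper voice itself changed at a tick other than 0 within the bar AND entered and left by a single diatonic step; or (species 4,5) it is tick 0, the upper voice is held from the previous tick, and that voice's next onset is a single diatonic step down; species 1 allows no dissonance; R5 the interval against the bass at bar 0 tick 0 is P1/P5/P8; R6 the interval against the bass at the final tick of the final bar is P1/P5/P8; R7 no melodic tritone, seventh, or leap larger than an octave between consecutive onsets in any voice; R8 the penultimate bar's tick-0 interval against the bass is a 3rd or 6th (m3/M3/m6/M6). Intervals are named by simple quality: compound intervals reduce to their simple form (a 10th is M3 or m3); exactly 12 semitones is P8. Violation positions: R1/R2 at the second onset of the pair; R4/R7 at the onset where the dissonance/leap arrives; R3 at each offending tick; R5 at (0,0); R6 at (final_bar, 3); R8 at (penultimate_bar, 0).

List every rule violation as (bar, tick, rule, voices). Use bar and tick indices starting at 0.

bar 0: v0=D3 v1=D4 v2=F4 downbeat m3
bar 1: v0=C3 v1=A3 v2=C4 downbeat P8
bar 2: v0=D3 v1=B3 v2=A3 downbeat P5
bar 3: v0=E3 v1=E4 v2=B3 downbeat P5
bar 4: v0=D3 v1=B3 v2=A3 downbeat P5
bar 5: v0=C3 v1=G3 v2=C4 downbeat P8
bar 6: v0=C3 v1=A3 v2=C4 downbeat P8
bar 7: v0=D3 v1=D4 v2=F4 downbeat m3
  -> R5 @ bar 0 tick 0 v(0, 2): opens on m3
  -> R2 @ bar 1 tick 0 v(0, 2): D3/F4 m3 -> C3/C4 P8 similar
  -> R3 @ bar 2 tick 0 v(1, 2): B3 above A3
  -> R3 @ bar 2 tick 1 v(1, 2): B3 above A3
  -> R3 @ bar 2 tick 2 v(1, 2): B3 above A3
  -> R3 @ bar 2 tick 3 v(1, 2): B3 above A3
  -> R1 @ bar 3 tick 0 v(0, 2): D3/A3 P5 -> E3/B3 P5 similar
  -> R2 @ bar 3 tick 0 v(0, 1): D3/B3 M6 -> E3/E4 P8 similar
  -> R3 @ bar 3 tick 0 v(1, 2): E4 above B3
  -> R3 @ bar 3 tick 1 v(1, 2): E4 above B3
  -> R3 @ bar 3 tick 2 v(1, 2): E4 above B3
  -> R3 @ bar 3 tick 3 v(1, 2): E4 above B3
  -> R1 @ bar 4 tick 0 v(0, 2): E3/B3 P5 -> D3/A3 P5 similar
  -> R3 @ bar 4 tick 0 v(1, 2): B3 above A3
  -> R3 @ bar 4 tick 1 v(1, 2): B3 above A3
  -> R3 @ bar 4 tick 2 v(1, 2): B3 above A3
  -> R3 @ bar 4 tick 3 v(1, 2): B3 above A3
  -> R2 @ bar 5 tick 0 v(0, 1): D3/B3 M6 -> C3/G3 P5 similar
  -> R8 @ bar 6 tick 0 v(0, 2): penult P8 not 3rd/6th
  -> R2 @ bar 7 tick 0 v(0, 1): C3/A3 M6 -> D3/D4 P8 similar
  -> R6 @ bar 7 tick 3 v(0, 2): closes on m3

(0, 0, R5, (0, 2))
(1, 0, R2, (0, 2))
(2, 0, R3, (1, 2))
(2, 1, R3, (1, 2))
(2, 2, R3, (1, 2))
(2, 3, R3, (1, 2))
(3, 0, R1, (0, 2))
(3, 0, R2, (0, 1))
(3, 0, R3, (1, 2))
(3, 1, R3, (1, 2))
(3, 2, R3, (1, 2))
(3, 3, R3, (1, 2))
(4, 0, R1, (0, 2))
(4, 0, R3, (1, 2))
(4, 1, R3, (1, 2))
(4, 2, R3, (1, 2))
(4, 3, R3, (1, 2))
(5, 0, R2, (0, 1))
(6, 0, R8, (0, 2))
(7, 0, R2, (0, 1))
(7, 3, R6, (0, 2))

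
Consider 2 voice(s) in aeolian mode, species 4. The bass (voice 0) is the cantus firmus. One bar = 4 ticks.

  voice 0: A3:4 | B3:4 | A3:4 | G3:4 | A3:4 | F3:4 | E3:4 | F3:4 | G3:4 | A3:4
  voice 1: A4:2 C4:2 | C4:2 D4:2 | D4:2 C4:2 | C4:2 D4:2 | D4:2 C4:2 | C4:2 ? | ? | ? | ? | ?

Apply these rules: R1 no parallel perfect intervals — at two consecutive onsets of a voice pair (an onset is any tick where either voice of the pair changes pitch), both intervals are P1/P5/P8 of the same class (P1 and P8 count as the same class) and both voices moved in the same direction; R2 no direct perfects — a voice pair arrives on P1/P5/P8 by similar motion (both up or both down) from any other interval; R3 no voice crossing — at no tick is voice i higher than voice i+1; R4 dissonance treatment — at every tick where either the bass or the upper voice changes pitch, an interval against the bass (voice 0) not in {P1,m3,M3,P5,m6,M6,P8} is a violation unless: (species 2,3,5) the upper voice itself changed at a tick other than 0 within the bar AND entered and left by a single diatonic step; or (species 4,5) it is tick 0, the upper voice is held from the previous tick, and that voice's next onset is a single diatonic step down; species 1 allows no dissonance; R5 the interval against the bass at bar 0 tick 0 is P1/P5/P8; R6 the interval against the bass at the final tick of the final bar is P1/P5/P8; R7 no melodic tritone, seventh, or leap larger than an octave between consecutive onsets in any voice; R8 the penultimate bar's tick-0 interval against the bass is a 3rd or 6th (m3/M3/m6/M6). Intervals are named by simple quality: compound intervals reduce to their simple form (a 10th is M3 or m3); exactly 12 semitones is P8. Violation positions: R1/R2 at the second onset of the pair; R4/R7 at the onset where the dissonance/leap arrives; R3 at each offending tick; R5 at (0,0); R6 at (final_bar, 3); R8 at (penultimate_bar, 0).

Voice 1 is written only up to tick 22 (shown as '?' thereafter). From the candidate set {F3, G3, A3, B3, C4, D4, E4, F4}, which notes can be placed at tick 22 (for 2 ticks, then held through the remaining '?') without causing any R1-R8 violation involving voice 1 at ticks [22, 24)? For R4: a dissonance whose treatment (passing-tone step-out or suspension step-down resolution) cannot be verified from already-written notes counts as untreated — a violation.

{A3, C4, D4, F3, F4}

F3: legal
G3: violates R4
A3: legal
B3: violates R4
C4: legal
D4: legal
E4: violates R4
F4: legal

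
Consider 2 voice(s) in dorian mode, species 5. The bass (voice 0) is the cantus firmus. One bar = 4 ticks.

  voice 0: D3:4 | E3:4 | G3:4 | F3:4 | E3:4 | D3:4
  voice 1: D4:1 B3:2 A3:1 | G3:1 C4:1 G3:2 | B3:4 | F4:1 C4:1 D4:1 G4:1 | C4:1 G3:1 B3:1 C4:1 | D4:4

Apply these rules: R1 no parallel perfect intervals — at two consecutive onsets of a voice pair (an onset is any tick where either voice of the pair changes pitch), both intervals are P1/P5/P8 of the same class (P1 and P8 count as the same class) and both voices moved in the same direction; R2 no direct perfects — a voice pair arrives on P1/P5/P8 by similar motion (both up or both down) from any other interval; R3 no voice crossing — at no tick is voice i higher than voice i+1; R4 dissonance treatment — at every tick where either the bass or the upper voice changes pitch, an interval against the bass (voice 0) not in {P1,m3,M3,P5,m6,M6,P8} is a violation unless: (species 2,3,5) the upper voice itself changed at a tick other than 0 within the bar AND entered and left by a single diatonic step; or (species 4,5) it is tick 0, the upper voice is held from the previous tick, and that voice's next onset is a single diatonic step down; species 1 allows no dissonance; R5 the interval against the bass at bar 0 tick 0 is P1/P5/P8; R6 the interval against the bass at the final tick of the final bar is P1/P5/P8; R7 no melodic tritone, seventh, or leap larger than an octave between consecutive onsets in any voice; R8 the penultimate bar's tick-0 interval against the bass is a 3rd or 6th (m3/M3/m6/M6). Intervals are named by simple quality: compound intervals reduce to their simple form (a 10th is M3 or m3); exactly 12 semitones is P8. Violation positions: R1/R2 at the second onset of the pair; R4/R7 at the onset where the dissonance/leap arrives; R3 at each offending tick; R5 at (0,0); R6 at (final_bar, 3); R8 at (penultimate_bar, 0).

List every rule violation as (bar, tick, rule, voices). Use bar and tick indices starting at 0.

(3, 0, R7, (1,))
(3, 3, R4, (0, 1))

bar 0: v0=D3 v1=D4 downbeat P8
bar 1: v0=E3 v1=G3 downbeat m3
bar 2: v0=G3 v1=B3 downbeat M3
bar 3: v0=F3 v1=F4 downbeat P8
bar 4: v0=E3 v1=C4 downbeat m6
bar 5: v0=D3 v1=D4 downbeat P8
  -> R7 @ bar 3 tick 0 v(1,): B3->F4 leap 6st
  -> R4 @ bar 3 tick 3 v(0, 1): F3/G4 M2 untreated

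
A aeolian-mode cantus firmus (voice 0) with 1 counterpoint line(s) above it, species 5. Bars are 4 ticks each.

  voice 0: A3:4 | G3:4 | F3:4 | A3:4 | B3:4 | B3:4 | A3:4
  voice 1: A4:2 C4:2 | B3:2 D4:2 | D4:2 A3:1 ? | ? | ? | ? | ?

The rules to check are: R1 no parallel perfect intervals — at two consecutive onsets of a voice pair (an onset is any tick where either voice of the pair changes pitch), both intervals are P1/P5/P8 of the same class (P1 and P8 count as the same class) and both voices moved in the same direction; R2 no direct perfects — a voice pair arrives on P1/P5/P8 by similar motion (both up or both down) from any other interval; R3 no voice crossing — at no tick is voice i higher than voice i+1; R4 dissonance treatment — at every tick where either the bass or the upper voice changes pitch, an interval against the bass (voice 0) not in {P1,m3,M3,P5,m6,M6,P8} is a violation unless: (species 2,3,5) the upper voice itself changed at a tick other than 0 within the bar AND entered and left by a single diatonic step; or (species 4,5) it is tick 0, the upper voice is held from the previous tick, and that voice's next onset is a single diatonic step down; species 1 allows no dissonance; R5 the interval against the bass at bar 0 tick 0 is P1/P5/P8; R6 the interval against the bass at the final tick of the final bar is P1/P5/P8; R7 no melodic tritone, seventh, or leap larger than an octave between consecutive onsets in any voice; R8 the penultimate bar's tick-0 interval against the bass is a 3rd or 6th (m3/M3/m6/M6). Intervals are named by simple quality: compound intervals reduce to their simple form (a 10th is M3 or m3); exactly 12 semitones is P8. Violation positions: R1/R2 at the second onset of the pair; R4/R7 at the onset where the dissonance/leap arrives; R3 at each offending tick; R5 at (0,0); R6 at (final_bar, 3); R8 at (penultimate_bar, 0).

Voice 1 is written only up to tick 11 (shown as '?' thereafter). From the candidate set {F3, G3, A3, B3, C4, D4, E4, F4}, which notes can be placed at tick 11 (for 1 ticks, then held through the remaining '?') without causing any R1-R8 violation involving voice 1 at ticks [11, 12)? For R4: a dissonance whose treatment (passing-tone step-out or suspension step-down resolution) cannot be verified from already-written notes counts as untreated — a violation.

{A3, C4, D4, F3, F4}

F3: legal
G3: violates R4
A3: legal
B3: violates R4
C4: legal
D4: legal
E4: violates R4
F4: legal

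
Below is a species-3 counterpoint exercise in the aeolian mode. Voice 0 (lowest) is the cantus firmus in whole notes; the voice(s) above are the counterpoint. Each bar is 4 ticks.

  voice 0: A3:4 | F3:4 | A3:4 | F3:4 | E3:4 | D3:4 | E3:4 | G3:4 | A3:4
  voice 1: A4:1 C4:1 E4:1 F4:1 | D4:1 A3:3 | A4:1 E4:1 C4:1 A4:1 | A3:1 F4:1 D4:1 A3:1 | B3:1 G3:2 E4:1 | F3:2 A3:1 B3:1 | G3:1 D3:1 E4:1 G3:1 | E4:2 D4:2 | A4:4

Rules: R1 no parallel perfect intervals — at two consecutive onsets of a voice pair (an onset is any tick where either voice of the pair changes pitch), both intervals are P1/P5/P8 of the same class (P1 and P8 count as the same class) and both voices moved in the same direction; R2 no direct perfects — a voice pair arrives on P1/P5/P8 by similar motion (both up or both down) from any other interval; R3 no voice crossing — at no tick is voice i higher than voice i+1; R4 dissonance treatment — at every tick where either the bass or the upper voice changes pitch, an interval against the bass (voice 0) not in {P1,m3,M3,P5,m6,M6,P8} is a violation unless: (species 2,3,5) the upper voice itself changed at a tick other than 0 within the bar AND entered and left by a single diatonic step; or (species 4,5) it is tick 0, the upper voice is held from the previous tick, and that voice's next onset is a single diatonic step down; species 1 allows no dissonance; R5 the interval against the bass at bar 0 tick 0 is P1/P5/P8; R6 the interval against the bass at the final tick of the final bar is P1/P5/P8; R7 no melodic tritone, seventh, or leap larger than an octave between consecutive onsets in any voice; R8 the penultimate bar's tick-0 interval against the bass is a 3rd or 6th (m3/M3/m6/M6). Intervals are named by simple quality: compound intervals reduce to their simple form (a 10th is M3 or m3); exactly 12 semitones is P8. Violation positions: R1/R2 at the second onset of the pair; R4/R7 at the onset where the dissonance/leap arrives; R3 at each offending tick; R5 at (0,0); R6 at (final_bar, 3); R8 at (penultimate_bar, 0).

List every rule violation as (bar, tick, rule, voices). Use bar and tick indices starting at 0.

(2, 0, R2, (0, 1))
(5, 0, R7, (1,))
(6, 1, R3, (0, 1))
(6, 1, R4, (0, 1))
(6, 2, R7, (1,))
(8, 0, R2, (0, 1))

bar 0: v0=A3 v1=A4 downbeat P8
bar 1: v0=F3 v1=D4 downbeat M6
bar 2: v0=A3 v1=A4 downbeat P8
bar 3: v0=F3 v1=A3 downbeat M3
bar 4: v0=E3 v1=B3 downbeat P5
bar 5: v0=D3 v1=F3 downbeat m3
bar 6: v0=E3 v1=G3 downbeat m3
bar 7: v0=G3 v1=E4 downbeat M6
bar 8: v0=A3 v1=A4 downbeat P8
  -> R2 @ bar 2 tick 0 v(0, 1): F3/A3 M3 -> A3/A4 P8 similar
  -> R7 @ bar 5 tick 0 v(1,): E4->F3 leap 11st
  -> R3 @ bar 6 tick 1 v(0, 1): E3 above D3
  -> R4 @ bar 6 tick 1 v(0, 1): E3/D3 M2 untreated
  -> R7 @ bar 6 tick 2 v(1,): D3->E4 leap 14st
  -> R2 @ bar 8 tick 0 v(0, 1): G3/D4 P5 -> A3/A4 P8 similar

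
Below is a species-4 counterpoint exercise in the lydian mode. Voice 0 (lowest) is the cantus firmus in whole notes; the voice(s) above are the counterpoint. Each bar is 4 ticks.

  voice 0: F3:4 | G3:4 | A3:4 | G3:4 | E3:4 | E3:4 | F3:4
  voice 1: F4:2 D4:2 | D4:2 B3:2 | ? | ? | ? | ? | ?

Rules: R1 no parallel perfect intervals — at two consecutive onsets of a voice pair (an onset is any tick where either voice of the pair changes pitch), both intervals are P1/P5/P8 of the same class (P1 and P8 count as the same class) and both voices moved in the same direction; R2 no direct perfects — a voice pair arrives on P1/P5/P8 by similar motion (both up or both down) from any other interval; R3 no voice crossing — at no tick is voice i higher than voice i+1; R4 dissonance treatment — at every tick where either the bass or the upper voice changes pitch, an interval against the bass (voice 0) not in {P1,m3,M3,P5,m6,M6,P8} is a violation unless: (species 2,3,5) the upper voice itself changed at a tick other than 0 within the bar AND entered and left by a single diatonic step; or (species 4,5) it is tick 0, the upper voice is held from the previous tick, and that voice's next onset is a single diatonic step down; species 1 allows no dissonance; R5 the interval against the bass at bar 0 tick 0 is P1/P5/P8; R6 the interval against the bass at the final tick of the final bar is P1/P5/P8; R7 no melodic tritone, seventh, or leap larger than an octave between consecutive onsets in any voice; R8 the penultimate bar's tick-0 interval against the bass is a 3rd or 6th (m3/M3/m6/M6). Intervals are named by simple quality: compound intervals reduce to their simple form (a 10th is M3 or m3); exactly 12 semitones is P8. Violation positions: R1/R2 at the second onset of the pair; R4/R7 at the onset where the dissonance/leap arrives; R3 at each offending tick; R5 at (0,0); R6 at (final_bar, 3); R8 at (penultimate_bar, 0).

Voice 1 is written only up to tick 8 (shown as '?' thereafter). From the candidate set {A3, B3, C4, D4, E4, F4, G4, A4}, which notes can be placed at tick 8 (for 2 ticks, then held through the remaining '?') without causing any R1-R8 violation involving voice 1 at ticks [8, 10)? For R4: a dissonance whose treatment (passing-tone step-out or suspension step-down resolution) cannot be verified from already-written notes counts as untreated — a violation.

{A3, C4}

A3: legal
B3: violates R4
C4: legal
D4: violates R4
E4: violates R2
F4: violates R7
G4: violates R4
A4: violates R2,R7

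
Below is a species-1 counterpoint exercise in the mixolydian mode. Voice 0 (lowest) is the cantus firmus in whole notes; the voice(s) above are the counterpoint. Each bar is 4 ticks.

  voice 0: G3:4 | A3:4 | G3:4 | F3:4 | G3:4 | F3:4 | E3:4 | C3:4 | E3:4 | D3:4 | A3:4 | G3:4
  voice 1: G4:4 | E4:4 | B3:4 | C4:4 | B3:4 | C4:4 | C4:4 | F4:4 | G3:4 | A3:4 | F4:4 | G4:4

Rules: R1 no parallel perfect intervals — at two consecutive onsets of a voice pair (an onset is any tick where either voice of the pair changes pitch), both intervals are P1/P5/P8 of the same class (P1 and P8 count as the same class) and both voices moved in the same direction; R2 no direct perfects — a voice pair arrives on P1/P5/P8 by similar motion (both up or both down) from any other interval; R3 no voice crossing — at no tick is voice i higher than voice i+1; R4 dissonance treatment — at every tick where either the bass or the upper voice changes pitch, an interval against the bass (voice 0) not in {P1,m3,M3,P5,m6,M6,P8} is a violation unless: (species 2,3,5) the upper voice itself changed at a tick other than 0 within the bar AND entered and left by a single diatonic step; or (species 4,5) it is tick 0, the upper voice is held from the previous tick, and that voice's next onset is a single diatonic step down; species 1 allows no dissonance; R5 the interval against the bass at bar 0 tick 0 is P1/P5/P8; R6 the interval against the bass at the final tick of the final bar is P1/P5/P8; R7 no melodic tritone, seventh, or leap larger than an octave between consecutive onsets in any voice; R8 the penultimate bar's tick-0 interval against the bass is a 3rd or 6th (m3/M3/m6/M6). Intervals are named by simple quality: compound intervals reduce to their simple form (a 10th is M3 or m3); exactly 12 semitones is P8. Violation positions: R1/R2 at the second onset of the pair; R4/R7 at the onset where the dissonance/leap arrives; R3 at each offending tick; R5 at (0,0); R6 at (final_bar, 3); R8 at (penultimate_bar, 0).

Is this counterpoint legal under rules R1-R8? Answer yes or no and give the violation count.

No (2 violations)

bar 0: v0=G3 v1=G4 (P8)
bar 1: v0=A3 v1=E4 (P5)
bar 2: v0=G3 v1=B3 (M3)
bar 3: v0=F3 v1=C4 (P5)
bar 4: v0=G3 v1=B3 (M3)
bar 5: v0=F3 v1=C4 (P5)
bar 6: v0=E3 v1=C4 (m6)
bar 7: v0=C3 v1=F4 (P4)
bar 8: v0=E3 v1=G3 (m3)
bar 9: v0=D3 v1=A3 (P5)
bar 10: v0=A3 v1=F4 (m6)
bar 11: v0=G3 v1=G4 (P8)
  R4 @ bar7.0: C3/F4 P4 untreated
  R7 @ bar8.0: F4->G3 leap 10st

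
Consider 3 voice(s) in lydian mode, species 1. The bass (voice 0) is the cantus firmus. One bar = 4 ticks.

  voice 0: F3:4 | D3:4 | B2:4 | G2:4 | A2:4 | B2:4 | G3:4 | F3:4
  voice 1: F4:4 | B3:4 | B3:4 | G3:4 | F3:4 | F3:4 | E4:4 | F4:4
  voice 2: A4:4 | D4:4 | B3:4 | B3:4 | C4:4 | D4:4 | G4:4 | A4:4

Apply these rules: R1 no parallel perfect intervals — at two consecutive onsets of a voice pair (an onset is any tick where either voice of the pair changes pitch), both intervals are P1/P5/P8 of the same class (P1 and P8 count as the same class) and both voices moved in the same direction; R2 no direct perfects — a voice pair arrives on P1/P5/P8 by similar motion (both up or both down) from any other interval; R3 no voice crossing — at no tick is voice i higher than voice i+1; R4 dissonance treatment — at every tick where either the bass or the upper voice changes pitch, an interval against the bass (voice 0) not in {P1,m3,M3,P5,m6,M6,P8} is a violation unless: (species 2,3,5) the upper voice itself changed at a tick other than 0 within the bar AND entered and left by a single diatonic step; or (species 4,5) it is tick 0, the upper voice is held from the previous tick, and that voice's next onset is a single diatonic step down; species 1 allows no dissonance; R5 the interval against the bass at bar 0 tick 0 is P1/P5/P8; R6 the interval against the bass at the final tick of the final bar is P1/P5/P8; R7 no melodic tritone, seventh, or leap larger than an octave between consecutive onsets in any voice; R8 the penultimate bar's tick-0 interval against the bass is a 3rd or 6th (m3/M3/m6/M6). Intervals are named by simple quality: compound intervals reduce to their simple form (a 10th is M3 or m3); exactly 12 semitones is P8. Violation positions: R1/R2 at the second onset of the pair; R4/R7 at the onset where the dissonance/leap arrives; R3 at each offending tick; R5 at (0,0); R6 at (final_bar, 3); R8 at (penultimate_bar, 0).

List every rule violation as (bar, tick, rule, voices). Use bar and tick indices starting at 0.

(0, 0, R5, (0, 2))
(1, 0, R2, (0, 2))
(1, 0, R7, (1,))
(2, 0, R1, (0, 2))
(3, 0, R1, (0, 1))
(5, 0, R4, (0, 1))
(6, 0, R2, (0, 2))
(6, 0, R7, (1,))
(6, 0, R8, (0, 2))
(7, 3, R6, (0, 2))

bar 0: v0=F3 v1=F4 v2=A4 downbeat M3
bar 1: v0=D3 v1=B3 v2=D4 downbeat P8
bar 2: v0=B2 v1=B3 v2=B3 downbeat P8
bar 3: v0=G2 v1=G3 v2=B3 downbeat M3
bar 4: v0=A2 v1=F3 v2=C4 downbeat m3
bar 5: v0=B2 v1=F3 v2=D4 downbeat m3
bar 6: v0=G3 v1=E4 v2=G4 downbeat P8
bar 7: v0=F3 v1=F4 v2=A4 downbeat M3
  -> R5 @ bar 0 tick 0 v(0, 2): opens on M3
  -> R2 @ bar 1 tick 0 v(0, 2): F3/A4 M3 -> D3/D4 P8 similar
  -> R7 @ bar 1 tick 0 v(1,): F4->B3 leap 6st
  -> R1 @ bar 2 tick 0 v(0, 2): D3/D4 P8 -> B2/B3 P8 similar
  -> R1 @ bar 3 tick 0 v(0, 1): B2/B3 P8 -> G2/G3 P8 similar
  -> R4 @ bar 5 tick 0 v(0, 1): B2/F3 TT untreated
  -> R2 @ bar 6 tick 0 v(0, 2): B2/D4 m3 -> G3/G4 P8 similar
  -> R7 @ bar 6 tick 0 v(1,): F3->E4 leap 11st
  -> R8 @ bar 6 tick 0 v(0, 2): penult P8 not 3rd/6th
  -> R6 @ bar 7 tick 3 v(0, 2): closes on M3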